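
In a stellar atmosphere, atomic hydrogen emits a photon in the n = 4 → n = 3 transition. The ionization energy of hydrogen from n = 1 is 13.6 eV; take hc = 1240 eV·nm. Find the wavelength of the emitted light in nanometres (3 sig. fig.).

ΔE = 13.60 × (1/3² − 1/4²) = 13.60 × 0.04861 = 0.6611 eV.
λ = hc/ΔE = 1240 / 0.6611 = 1880 nm.
This line belongs to the Paschen series.

1880 nm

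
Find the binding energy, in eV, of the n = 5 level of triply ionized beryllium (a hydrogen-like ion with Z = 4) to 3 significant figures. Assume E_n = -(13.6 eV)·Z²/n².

8.70 eV

E_n = −13.6 Z²/n² = −217.6/n² eV for Z = 4.
E_5 = −217.6/25 = −8.70 eV, so ionization (to E = 0) requires 8.70 eV.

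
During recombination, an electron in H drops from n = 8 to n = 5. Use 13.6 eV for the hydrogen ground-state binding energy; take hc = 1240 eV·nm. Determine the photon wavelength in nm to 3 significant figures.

ΔE = 13.60 × (1/5² − 1/8²) = 13.60 × 0.02438 = 0.3315 eV.
λ = hc/ΔE = 1240 / 0.3315 = 3740 nm.
This line belongs to the Pfund series.

3740 nm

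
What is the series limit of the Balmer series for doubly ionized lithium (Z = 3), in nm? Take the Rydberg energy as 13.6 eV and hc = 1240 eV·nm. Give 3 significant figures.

The Balmer series has lower level n_f = 2; the series limit corresponds to n_i → ∞.
ΔE_max = 13.6 × 9 / 2² = 30.60 eV.
λ_min = 1240 / 30.60 = 40.5 nm.

40.5 nm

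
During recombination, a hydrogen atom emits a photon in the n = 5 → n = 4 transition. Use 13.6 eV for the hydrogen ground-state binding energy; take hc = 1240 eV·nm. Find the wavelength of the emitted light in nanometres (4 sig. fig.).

4052 nm

ΔE = 13.60 × (1/4² − 1/5²) = 13.60 × 0.02250 = 0.3060 eV.
λ = hc/ΔE = 1240 / 0.3060 = 4052 nm.
This line belongs to the Brackett series.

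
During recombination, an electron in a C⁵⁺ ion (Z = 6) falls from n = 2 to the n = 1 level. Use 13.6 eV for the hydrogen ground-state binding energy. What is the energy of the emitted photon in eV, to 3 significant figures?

367 eV

The Bohr energies scale as Z², so for Z = 6: E_n = −489.6/n² eV.
E_2 = −489.6/4 = −122.4 eV and E_1 = −489.6/1 = −489.6 eV.
The photon energy is |E_2 − E_1| = 367 eV.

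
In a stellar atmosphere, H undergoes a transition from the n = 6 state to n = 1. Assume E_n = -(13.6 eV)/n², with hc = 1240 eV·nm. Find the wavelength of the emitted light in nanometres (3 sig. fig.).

93.8 nm

ΔE = 13.60 × (1/1² − 1/6²) = 13.60 × 0.9722 = 13.22 eV.
λ = hc/ΔE = 1240 / 13.22 = 93.8 nm.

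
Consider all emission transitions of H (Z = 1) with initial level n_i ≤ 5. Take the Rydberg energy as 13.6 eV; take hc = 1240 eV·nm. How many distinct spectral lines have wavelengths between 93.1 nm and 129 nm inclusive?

4

Enumerate all n_i → n_f pairs with 1 ≤ n_f < n_i ≤ 5 and compute λ = 1240 / [13.6·1·(1/n_f² − 1/n_i²)].
Lines falling in [93.1, 129] nm: 5→1 (94.98 nm), 4→1 (97.25 nm), 3→1 (102.6 nm), 2→1 (121.6 nm).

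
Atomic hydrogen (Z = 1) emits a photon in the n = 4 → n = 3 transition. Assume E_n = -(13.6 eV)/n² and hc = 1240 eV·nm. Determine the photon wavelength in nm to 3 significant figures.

ΔE = 13.60 × (1/3² − 1/4²) = 13.60 × 0.04861 = 0.6611 eV.
λ = hc/ΔE = 1240 / 0.6611 = 1880 nm.
This line belongs to the Paschen series.

1880 nm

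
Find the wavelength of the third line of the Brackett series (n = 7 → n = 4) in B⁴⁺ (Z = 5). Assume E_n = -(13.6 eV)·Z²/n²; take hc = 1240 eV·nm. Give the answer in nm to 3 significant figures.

86.6 nm

The Brackett series terminates on n_f = 4; the third line has n_i = 4+3 = 7.
ΔE = 340.0 × (1/4² − 1/7²) = 14.31 eV.
λ = 1240 / 14.31 = 86.6 nm.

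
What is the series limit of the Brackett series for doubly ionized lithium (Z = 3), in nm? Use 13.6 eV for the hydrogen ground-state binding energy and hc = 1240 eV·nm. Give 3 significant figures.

162 nm

The Brackett series has lower level n_f = 4; the series limit corresponds to n_i → ∞.
ΔE_max = 13.6 × 9 / 4² = 7.650 eV.
λ_min = 1240 / 7.650 = 162 nm.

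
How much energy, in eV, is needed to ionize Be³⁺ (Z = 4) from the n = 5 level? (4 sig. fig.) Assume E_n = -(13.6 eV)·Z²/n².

E_n = −13.6 Z²/n² = −217.6/n² eV for Z = 4.
E_5 = −217.6/25 = −8.704 eV, so ionization (to E = 0) requires 8.704 eV.

8.704 eV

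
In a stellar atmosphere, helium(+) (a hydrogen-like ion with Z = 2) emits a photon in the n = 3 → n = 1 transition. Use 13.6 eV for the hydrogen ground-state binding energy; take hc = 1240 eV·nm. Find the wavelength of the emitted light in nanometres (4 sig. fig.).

For Z = 2 the level energies scale as Z², so the effective Rydberg energy is 13.6 × 4 = 54.40 eV.
ΔE = 54.40 × (1/1² − 1/3²) = 54.40 × 0.8889 = 48.36 eV.
λ = hc/ΔE = 1240 / 48.36 = 25.64 nm.

25.64 nm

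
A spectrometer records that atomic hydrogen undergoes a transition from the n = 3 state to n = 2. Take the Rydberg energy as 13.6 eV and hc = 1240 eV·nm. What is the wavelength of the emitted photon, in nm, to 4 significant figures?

656.5 nm

ΔE = 13.60 × (1/2² − 1/3²) = 13.60 × 0.1389 = 1.889 eV.
λ = hc/ΔE = 1240 / 1.889 = 656.5 nm.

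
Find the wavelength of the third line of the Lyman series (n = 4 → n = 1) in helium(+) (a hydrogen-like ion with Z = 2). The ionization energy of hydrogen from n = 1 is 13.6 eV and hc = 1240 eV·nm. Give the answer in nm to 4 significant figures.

The Lyman series terminates on n_f = 1; the third line has n_i = 1+3 = 4.
ΔE = 54.40 × (1/1² − 1/4²) = 51.00 eV.
λ = 1240 / 51.00 = 24.31 nm.

24.31 nm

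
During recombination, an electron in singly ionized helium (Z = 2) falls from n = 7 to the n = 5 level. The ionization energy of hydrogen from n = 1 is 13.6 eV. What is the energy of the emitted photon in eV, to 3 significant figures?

The Bohr energies scale as Z², so for Z = 2: E_n = −54.40/n² eV.
E_7 = −54.40/49 = −1.110 eV and E_5 = −54.40/25 = −2.176 eV.
The photon energy is |E_7 − E_5| = 1.07 eV.

1.07 eV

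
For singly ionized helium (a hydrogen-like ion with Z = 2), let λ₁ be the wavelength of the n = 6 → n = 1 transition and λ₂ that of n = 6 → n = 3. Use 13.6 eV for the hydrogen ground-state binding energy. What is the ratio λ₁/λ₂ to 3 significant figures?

0.0857

λ ∝ 1/ΔE ∝ 1/(1/n_f² − 1/n_i²), and the Z² and hc factors cancel in the ratio.
λ₁/λ₂ = (1/3² − 1/6²)/(1/1² − 1/6²) = 0.08333/0.9722 = 0.0857.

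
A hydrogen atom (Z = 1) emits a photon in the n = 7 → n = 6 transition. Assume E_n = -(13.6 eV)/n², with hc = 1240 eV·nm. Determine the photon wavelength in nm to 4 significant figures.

12370 nm

ΔE = 13.60 × (1/6² − 1/7²) = 13.60 × 0.007370 = 0.1002 eV.
λ = hc/ΔE = 1240 / 0.1002 = 12370 nm.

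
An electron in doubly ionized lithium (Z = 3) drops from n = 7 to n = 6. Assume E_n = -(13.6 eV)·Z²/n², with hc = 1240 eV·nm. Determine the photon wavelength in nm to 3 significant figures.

1370 nm

For Z = 3 the level energies scale as Z², so the effective Rydberg energy is 13.6 × 9 = 122.4 eV.
ΔE = 122.4 × (1/6² − 1/7²) = 122.4 × 0.007370 = 0.9020 eV.
λ = hc/ΔE = 1240 / 0.9020 = 1370 nm.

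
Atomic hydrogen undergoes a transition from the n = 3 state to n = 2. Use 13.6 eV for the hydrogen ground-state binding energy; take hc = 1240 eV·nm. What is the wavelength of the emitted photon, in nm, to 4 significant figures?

ΔE = 13.60 × (1/2² − 1/3²) = 13.60 × 0.1389 = 1.889 eV.
λ = hc/ΔE = 1240 / 1.889 = 656.5 nm.

656.5 nm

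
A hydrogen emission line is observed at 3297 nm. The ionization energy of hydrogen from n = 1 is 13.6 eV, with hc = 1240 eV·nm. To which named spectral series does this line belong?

Pfund

ΔE = 1240/3297 = 0.3761 eV.
This matches 13.6 × (1/5² − 1/9²), so n_f = 5: the Pfund series.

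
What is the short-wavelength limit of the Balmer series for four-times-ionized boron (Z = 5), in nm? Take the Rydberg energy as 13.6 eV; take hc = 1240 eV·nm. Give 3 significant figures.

14.6 nm

The Balmer series has lower level n_f = 2; the series limit corresponds to n_i → ∞.
ΔE_max = 13.6 × 25 / 2² = 85.00 eV.
λ_min = 1240 / 85.00 = 14.6 nm.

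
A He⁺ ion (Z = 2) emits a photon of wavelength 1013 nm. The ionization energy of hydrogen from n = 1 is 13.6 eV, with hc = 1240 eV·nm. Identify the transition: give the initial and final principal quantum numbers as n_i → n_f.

n_i = 5, n_f = 4

The photon energy is ΔE = hc/λ = 1240 / 1013 = 1.224 eV.
With Z = 2, ΔE = 54.40 × (1/n_f² − 1/n_i²), so 1/n_f² − 1/n_i² = 0.02250.
Trying n_f = 4 gives 1/n_i² = 0.04000, i.e. n_i ≈ 5; this pair matches.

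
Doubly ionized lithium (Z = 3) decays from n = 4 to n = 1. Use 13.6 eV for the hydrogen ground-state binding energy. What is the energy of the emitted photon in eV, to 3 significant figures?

The Bohr energies scale as Z², so for Z = 3: E_n = −122.4/n² eV.
E_4 = −122.4/16 = −7.650 eV and E_1 = −122.4/1 = −122.4 eV.
The photon energy is |E_4 − E_1| = 115 eV.

115 eV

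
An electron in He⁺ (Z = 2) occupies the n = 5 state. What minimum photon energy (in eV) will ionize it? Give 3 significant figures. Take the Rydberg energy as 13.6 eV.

2.18 eV

E_n = −13.6 Z²/n² = −54.40/n² eV for Z = 2.
E_5 = −54.40/25 = −2.18 eV, so ionization (to E = 0) requires 2.18 eV.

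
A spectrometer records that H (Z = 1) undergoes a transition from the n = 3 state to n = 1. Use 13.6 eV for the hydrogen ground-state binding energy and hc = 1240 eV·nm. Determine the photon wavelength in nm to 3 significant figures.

103 nm

ΔE = 13.60 × (1/1² − 1/3²) = 13.60 × 0.8889 = 12.09 eV.
λ = hc/ΔE = 1240 / 12.09 = 103 nm.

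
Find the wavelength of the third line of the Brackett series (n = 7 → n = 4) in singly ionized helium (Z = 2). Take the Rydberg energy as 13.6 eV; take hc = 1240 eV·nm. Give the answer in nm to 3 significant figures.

The Brackett series terminates on n_f = 4; the third line has n_i = 4+3 = 7.
ΔE = 54.40 × (1/4² − 1/7²) = 2.290 eV.
λ = 1240 / 2.290 = 542 nm.

542 nm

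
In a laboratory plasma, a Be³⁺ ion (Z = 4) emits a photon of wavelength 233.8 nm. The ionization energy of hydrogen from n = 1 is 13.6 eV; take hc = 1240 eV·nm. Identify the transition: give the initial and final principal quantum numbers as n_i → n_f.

n_i = 8, n_f = 5

The photon energy is ΔE = hc/λ = 1240 / 233.8 = 5.304 eV.
With Z = 4, ΔE = 217.6 × (1/n_f² − 1/n_i²), so 1/n_f² − 1/n_i² = 0.02437.
Trying n_f = 5 gives 1/n_i² = 0.01563, i.e. n_i ≈ 8; this pair matches.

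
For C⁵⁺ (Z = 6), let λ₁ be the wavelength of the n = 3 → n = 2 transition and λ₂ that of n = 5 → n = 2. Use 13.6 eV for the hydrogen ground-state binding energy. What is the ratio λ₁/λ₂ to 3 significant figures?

λ ∝ 1/ΔE ∝ 1/(1/n_f² − 1/n_i²), and the Z² and hc factors cancel in the ratio.
λ₁/λ₂ = (1/2² − 1/5²)/(1/2² − 1/3²) = 0.2100/0.1389 = 1.51.

1.51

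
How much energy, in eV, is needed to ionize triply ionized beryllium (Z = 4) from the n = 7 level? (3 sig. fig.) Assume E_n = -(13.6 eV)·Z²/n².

4.44 eV

E_n = −13.6 Z²/n² = −217.6/n² eV for Z = 4.
E_7 = −217.6/49 = −4.44 eV, so ionization (to E = 0) requires 4.44 eV.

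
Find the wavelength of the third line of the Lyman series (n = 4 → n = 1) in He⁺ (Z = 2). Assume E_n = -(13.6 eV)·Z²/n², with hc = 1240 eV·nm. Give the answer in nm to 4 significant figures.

The Lyman series terminates on n_f = 1; the third line has n_i = 1+3 = 4.
ΔE = 54.40 × (1/1² − 1/4²) = 51.00 eV.
λ = 1240 / 51.00 = 24.31 nm.

24.31 nm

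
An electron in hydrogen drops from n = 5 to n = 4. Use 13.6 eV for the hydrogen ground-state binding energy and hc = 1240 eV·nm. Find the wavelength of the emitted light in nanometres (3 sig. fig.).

4050 nm

ΔE = 13.60 × (1/4² − 1/5²) = 13.60 × 0.02250 = 0.3060 eV.
λ = hc/ΔE = 1240 / 0.3060 = 4050 nm.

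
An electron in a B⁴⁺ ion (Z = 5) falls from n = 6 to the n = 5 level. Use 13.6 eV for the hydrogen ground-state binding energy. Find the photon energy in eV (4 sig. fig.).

The Bohr energies scale as Z², so for Z = 5: E_n = −340.0/n² eV.
E_6 = −340.0/36 = −9.444 eV and E_5 = −340.0/25 = −13.60 eV.
The photon energy is |E_6 − E_5| = 4.156 eV.

4.156 eV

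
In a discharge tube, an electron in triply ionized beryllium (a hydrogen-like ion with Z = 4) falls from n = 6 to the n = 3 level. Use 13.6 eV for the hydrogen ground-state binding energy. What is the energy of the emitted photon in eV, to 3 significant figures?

The Bohr energies scale as Z², so for Z = 4: E_n = −217.6/n² eV.
E_6 = −217.6/36 = −6.044 eV and E_3 = −217.6/9 = −24.18 eV.
The photon energy is |E_6 − E_3| = 18.1 eV.

18.1 eV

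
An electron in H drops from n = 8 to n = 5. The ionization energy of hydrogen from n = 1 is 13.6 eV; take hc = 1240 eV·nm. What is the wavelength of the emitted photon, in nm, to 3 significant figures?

3740 nm

ΔE = 13.60 × (1/5² − 1/8²) = 13.60 × 0.02438 = 0.3315 eV.
λ = hc/ΔE = 1240 / 0.3315 = 3740 nm.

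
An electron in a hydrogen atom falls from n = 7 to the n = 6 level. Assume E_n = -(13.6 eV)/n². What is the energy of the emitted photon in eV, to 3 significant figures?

0.100 eV

E_7 = −13.60/49 = −0.2776 eV and E_6 = −13.60/36 = −0.3778 eV.
The photon energy is |E_7 − E_6| = 0.100 eV.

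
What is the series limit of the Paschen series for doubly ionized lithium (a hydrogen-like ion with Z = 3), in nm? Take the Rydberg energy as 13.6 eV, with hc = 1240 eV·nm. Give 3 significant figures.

The Paschen series has lower level n_f = 3; the series limit corresponds to n_i → ∞.
ΔE_max = 13.6 × 9 / 3² = 13.60 eV.
λ_min = 1240 / 13.60 = 91.2 nm.

91.2 nm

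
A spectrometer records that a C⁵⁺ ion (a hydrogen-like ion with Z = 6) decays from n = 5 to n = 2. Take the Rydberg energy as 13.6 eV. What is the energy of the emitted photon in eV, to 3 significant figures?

103 eV

The Bohr energies scale as Z², so for Z = 6: E_n = −489.6/n² eV.
E_5 = −489.6/25 = −19.58 eV and E_2 = −489.6/4 = −122.4 eV.
The photon energy is |E_5 − E_2| = 103 eV.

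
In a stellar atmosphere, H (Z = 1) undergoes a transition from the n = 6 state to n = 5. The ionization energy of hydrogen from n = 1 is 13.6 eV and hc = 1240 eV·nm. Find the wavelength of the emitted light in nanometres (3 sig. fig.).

ΔE = 13.60 × (1/5² − 1/6²) = 13.60 × 0.01222 = 0.1662 eV.
λ = hc/ΔE = 1240 / 0.1662 = 7460 nm.
This line belongs to the Pfund series.

7460 nm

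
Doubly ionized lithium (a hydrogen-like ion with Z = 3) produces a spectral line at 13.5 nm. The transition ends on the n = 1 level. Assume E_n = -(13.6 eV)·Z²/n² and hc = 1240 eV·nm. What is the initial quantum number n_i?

The photon energy is ΔE = hc/λ = 1240 / 13.5 = 91.85 eV.
With Z = 3, ΔE = 122.4 × (1/n_f² − 1/n_i²), so 1/n_f² − 1/n_i² = 0.7504.
With n_f = 1: 1/n_i² = 1/1 − 0.7504 = 0.2496, so n_i ≈ 2.00.

n_i = 2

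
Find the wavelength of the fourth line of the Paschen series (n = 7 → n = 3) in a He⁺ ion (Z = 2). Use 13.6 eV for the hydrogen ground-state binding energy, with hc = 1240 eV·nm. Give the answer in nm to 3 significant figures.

251 nm

The Paschen series terminates on n_f = 3; the fourth line has n_i = 3+4 = 7.
ΔE = 54.40 × (1/3² − 1/7²) = 4.934 eV.
λ = 1240 / 4.934 = 251 nm.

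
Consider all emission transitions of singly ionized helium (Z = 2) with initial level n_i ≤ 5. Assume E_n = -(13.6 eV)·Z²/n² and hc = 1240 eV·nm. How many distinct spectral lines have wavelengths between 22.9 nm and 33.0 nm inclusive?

4

Enumerate all n_i → n_f pairs with 1 ≤ n_f < n_i ≤ 5 and compute λ = 1240 / [13.6·4·(1/n_f² − 1/n_i²)].
Lines falling in [22.9, 33.0] nm: 5→1 (23.74 nm), 4→1 (24.31 nm), 3→1 (25.64 nm), 2→1 (30.39 nm).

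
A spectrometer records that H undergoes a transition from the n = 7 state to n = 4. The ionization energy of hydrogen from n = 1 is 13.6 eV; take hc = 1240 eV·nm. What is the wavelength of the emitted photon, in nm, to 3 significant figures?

2170 nm

ΔE = 13.60 × (1/4² − 1/7²) = 13.60 × 0.04209 = 0.5724 eV.
λ = hc/ΔE = 1240 / 0.5724 = 2170 nm.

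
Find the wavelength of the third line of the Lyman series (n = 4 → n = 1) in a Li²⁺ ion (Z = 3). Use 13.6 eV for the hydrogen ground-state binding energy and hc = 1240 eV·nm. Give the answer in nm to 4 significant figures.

The Lyman series terminates on n_f = 1; the third line has n_i = 1+3 = 4.
ΔE = 122.4 × (1/1² − 1/4²) = 114.8 eV.
λ = 1240 / 114.8 = 10.81 nm.

10.81 nm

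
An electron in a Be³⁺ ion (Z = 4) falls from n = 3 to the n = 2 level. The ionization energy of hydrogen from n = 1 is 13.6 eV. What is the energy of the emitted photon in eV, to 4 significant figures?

30.22 eV

The Bohr energies scale as Z², so for Z = 4: E_n = −217.6/n² eV.
E_3 = −217.6/9 = −24.18 eV and E_2 = −217.6/4 = −54.40 eV.
The photon energy is |E_3 − E_2| = 30.22 eV.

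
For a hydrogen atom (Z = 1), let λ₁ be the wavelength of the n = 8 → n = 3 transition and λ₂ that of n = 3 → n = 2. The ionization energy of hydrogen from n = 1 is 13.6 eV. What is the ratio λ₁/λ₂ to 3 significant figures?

λ ∝ 1/ΔE ∝ 1/(1/n_f² − 1/n_i²), and the Z² and hc factors cancel in the ratio.
λ₁/λ₂ = (1/2² − 1/3²)/(1/3² − 1/8²) = 0.1389/0.09549 = 1.45.

1.45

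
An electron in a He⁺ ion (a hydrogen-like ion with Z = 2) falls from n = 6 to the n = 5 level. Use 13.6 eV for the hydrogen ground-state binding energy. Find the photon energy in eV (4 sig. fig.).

0.6649 eV

The Bohr energies scale as Z², so for Z = 2: E_n = −54.40/n² eV.
E_6 = −54.40/36 = −1.511 eV and E_5 = −54.40/25 = −2.176 eV.
The photon energy is |E_6 − E_5| = 0.6649 eV.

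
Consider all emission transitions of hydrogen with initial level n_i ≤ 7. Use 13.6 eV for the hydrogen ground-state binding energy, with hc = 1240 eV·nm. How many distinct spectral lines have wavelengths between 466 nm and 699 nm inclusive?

Enumerate all n_i → n_f pairs with 1 ≤ n_f < n_i ≤ 7 and compute λ = 1240 / [13.6·1·(1/n_f² − 1/n_i²)].
Lines falling in [466, 699] nm: 4→2 (486.3 nm), 3→2 (656.5 nm).

2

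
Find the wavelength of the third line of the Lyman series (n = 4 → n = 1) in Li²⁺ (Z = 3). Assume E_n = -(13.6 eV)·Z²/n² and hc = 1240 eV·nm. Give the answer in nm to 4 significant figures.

10.81 nm

The Lyman series terminates on n_f = 1; the third line has n_i = 1+3 = 4.
ΔE = 122.4 × (1/1² − 1/4²) = 114.8 eV.
λ = 1240 / 114.8 = 10.81 nm.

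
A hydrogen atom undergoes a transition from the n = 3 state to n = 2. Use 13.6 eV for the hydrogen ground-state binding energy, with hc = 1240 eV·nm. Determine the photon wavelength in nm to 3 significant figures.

656 nm

ΔE = 13.60 × (1/2² − 1/3²) = 13.60 × 0.1389 = 1.889 eV.
λ = hc/ΔE = 1240 / 1.889 = 656 nm.
This line belongs to the Balmer series.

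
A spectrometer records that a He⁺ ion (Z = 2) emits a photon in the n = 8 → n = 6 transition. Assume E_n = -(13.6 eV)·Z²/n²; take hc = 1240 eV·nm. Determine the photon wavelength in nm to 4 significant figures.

For Z = 2 the level energies scale as Z², so the effective Rydberg energy is 13.6 × 4 = 54.40 eV.
ΔE = 54.40 × (1/6² − 1/8²) = 54.40 × 0.01215 = 0.6611 eV.
λ = hc/ΔE = 1240 / 0.6611 = 1876 nm.

1876 nm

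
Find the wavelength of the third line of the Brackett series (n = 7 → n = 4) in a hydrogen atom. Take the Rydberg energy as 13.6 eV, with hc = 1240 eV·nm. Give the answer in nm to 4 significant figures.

2166 nm

The Brackett series terminates on n_f = 4; the third line has n_i = 4+3 = 7.
ΔE = 13.60 × (1/4² − 1/7²) = 0.5724 eV.
λ = 1240 / 0.5724 = 2166 nm.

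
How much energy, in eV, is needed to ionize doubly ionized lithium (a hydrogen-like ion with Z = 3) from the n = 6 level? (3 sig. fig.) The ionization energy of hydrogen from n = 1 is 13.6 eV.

E_n = −13.6 Z²/n² = −122.4/n² eV for Z = 3.
E_6 = −122.4/36 = −3.40 eV, so ionization (to E = 0) requires 3.40 eV.

3.40 eV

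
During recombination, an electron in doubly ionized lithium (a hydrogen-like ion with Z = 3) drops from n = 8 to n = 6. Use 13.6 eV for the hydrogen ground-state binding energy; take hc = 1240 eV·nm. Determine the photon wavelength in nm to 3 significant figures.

For Z = 3 the level energies scale as Z², so the effective Rydberg energy is 13.6 × 9 = 122.4 eV.
ΔE = 122.4 × (1/6² − 1/8²) = 122.4 × 0.01215 = 1.488 eV.
λ = hc/ΔE = 1240 / 1.488 = 834 nm.

834 nm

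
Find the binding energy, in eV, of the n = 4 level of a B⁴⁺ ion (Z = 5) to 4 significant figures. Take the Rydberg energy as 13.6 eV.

E_n = −13.6 Z²/n² = −340.0/n² eV for Z = 5.
E_4 = −340.0/16 = −21.25 eV, so ionization (to E = 0) requires 21.25 eV.

21.25 eV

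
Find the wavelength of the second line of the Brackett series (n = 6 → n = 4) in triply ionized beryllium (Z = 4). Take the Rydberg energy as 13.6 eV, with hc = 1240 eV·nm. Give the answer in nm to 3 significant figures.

The Brackett series terminates on n_f = 4; the second line has n_i = 4+2 = 6.
ΔE = 217.6 × (1/4² − 1/6²) = 7.556 eV.
λ = 1240 / 7.556 = 164 nm.

164 nm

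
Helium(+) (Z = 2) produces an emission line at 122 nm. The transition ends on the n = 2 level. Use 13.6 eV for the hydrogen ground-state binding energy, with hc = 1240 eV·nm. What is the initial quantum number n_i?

The photon energy is ΔE = hc/λ = 1240 / 122 = 10.16 eV.
With Z = 2, ΔE = 54.40 × (1/n_f² − 1/n_i²), so 1/n_f² − 1/n_i² = 0.1868.
With n_f = 2: 1/n_i² = 1/4 − 0.1868 = 0.06316, so n_i ≈ 3.98.

n_i = 4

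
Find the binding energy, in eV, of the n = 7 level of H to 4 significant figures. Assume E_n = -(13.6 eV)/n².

E_7 = −13.60/49 = −0.2776 eV, so ionization (to E = 0) requires 0.2776 eV.

0.2776 eV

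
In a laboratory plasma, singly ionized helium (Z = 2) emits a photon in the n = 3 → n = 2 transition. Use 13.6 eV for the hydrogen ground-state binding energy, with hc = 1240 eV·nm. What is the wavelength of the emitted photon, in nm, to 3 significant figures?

164 nm

For Z = 2 the level energies scale as Z², so the effective Rydberg energy is 13.6 × 4 = 54.40 eV.
ΔE = 54.40 × (1/2² − 1/3²) = 54.40 × 0.1389 = 7.556 eV.
λ = hc/ΔE = 1240 / 7.556 = 164 nm.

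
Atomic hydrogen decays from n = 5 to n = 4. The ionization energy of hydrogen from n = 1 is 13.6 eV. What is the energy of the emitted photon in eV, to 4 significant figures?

0.3060 eV

E_5 = −13.60/25 = −0.5440 eV and E_4 = −13.60/16 = −0.8500 eV.
The photon energy is |E_5 − E_4| = 0.3060 eV.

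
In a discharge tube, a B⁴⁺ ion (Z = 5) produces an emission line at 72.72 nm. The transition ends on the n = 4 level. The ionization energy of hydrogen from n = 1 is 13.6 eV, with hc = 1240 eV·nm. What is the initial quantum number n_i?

The photon energy is ΔE = hc/λ = 1240 / 72.72 = 17.05 eV.
With Z = 5, ΔE = 340.0 × (1/n_f² − 1/n_i²), so 1/n_f² − 1/n_i² = 0.05015.
With n_f = 4: 1/n_i² = 1/16 − 0.05015 = 0.01235, so n_i ≈ 9.00.

n_i = 9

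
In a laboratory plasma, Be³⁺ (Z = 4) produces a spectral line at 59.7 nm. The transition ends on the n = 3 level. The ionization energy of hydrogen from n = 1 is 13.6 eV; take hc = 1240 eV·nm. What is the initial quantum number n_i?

The photon energy is ΔE = hc/λ = 1240 / 59.7 = 20.77 eV.
With Z = 4, ΔE = 217.6 × (1/n_f² − 1/n_i²), so 1/n_f² − 1/n_i² = 0.09545.
With n_f = 3: 1/n_i² = 1/9 − 0.09545 = 0.01566, so n_i ≈ 7.99.

n_i = 8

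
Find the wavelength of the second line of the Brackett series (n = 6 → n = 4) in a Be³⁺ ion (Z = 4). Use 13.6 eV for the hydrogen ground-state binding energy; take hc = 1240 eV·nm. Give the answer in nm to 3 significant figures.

The Brackett series terminates on n_f = 4; the second line has n_i = 4+2 = 6.
ΔE = 217.6 × (1/4² − 1/6²) = 7.556 eV.
λ = 1240 / 7.556 = 164 nm.

164 nm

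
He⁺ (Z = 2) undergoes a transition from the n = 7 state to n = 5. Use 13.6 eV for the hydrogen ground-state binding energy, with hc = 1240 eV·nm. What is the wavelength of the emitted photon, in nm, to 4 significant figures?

1163 nm

For Z = 2 the level energies scale as Z², so the effective Rydberg energy is 13.6 × 4 = 54.40 eV.
ΔE = 54.40 × (1/5² − 1/7²) = 54.40 × 0.01959 = 1.066 eV.
λ = hc/ΔE = 1240 / 1.066 = 1163 nm.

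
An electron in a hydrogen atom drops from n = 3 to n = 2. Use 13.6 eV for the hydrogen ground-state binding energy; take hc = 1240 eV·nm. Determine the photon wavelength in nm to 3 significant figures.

656 nm

ΔE = 13.60 × (1/2² − 1/3²) = 13.60 × 0.1389 = 1.889 eV.
λ = hc/ΔE = 1240 / 1.889 = 656 nm.
This line belongs to the Balmer series.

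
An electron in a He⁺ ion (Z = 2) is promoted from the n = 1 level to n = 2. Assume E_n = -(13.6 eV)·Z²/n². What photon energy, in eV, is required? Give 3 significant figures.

40.8 eV

The Bohr energies scale as Z², so for Z = 2: E_n = −54.40/n² eV.
E_2 = −54.40/4 = −13.60 eV and E_1 = −54.40/1 = −54.40 eV.
The photon energy is |E_2 − E_1| = 40.8 eV.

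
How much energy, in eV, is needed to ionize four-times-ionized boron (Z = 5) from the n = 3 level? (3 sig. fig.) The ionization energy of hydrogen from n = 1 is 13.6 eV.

37.8 eV

E_n = −13.6 Z²/n² = −340.0/n² eV for Z = 5.
E_3 = −340.0/9 = −37.8 eV, so ionization (to E = 0) requires 37.8 eV.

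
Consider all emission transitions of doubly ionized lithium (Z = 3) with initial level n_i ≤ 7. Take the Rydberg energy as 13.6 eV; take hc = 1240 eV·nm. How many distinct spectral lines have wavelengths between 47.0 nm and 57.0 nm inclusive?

2

Enumerate all n_i → n_f pairs with 1 ≤ n_f < n_i ≤ 7 and compute λ = 1240 / [13.6·9·(1/n_f² − 1/n_i²)].
Lines falling in [47.0, 57.0] nm: 5→2 (48.24 nm), 4→2 (54.03 nm).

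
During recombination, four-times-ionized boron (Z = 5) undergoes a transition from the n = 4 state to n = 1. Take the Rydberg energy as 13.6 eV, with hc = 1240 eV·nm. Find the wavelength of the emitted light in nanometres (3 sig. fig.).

For Z = 5 the level energies scale as Z², so the effective Rydberg energy is 13.6 × 25 = 340.0 eV.
ΔE = 340.0 × (1/1² − 1/4²) = 340.0 × 0.9375 = 318.8 eV.
λ = hc/ΔE = 1240 / 318.8 = 3.89 nm.

3.89 nm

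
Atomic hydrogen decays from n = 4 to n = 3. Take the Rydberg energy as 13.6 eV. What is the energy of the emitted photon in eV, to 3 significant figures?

E_4 = −13.60/16 = −0.8500 eV and E_3 = −13.60/9 = −1.511 eV.
The photon energy is |E_4 − E_3| = 0.661 eV.

0.661 eV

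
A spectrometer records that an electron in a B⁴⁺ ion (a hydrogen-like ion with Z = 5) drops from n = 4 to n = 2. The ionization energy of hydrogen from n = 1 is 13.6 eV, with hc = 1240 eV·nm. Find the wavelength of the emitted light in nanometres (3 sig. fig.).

For Z = 5 the level energies scale as Z², so the effective Rydberg energy is 13.6 × 25 = 340.0 eV.
ΔE = 340.0 × (1/2² − 1/4²) = 340.0 × 0.1875 = 63.75 eV.
λ = hc/ΔE = 1240 / 63.75 = 19.5 nm.

19.5 nm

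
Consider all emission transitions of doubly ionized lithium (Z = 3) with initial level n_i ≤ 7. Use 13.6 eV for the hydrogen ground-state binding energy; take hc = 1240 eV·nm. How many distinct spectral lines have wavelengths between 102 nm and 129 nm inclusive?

Enumerate all n_i → n_f pairs with 1 ≤ n_f < n_i ≤ 7 and compute λ = 1240 / [13.6·9·(1/n_f² − 1/n_i²)].
Lines falling in [102, 129] nm: 7→3 (111.7 nm), 6→3 (121.6 nm).

2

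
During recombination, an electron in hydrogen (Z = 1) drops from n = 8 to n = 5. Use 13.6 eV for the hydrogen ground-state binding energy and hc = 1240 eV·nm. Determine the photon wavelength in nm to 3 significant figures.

ΔE = 13.60 × (1/5² − 1/8²) = 13.60 × 0.02438 = 0.3315 eV.
λ = hc/ΔE = 1240 / 0.3315 = 3740 nm.

3740 nm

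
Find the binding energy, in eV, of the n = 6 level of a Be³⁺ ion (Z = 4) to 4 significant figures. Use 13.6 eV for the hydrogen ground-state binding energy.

6.044 eV

E_n = −13.6 Z²/n² = −217.6/n² eV for Z = 4.
E_6 = −217.6/36 = −6.044 eV, so ionization (to E = 0) requires 6.044 eV.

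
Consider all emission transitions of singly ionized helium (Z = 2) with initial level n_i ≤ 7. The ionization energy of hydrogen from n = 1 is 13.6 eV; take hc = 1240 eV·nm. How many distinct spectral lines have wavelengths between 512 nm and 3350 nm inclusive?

Enumerate all n_i → n_f pairs with 1 ≤ n_f < n_i ≤ 7 and compute λ = 1240 / [13.6·4·(1/n_f² − 1/n_i²)].
Lines falling in [512, 3350] nm: 7→4 (541.5 nm), 6→4 (656.5 nm), 5→4 (1013 nm), 7→5 (1163 nm), 6→5 (1865 nm), 7→6 (3093 nm).

6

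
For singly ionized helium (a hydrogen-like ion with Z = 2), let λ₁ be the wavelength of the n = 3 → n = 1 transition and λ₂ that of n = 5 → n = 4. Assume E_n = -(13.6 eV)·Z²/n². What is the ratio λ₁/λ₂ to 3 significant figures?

0.0253

λ ∝ 1/ΔE ∝ 1/(1/n_f² − 1/n_i²), and the Z² and hc factors cancel in the ratio.
λ₁/λ₂ = (1/4² − 1/5²)/(1/1² − 1/3²) = 0.02250/0.8889 = 0.0253.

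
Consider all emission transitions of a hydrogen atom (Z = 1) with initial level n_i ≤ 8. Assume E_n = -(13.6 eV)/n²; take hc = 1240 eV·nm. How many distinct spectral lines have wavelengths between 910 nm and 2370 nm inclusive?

Enumerate all n_i → n_f pairs with 1 ≤ n_f < n_i ≤ 8 and compute λ = 1240 / [13.6·1·(1/n_f² − 1/n_i²)].
Lines falling in [910, 2370] nm: 8→3 (954.9 nm), 7→3 (1005 nm), 6→3 (1094 nm), 5→3 (1282 nm), 4→3 (1876 nm), 8→4 (1945 nm), 7→4 (2166 nm).

7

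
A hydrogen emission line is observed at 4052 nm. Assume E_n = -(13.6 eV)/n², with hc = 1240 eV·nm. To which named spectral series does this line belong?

Brackett

ΔE = 1240/4052 = 0.3060 eV.
This matches 13.6 × (1/4² − 1/5²), so n_f = 4: the Brackett series.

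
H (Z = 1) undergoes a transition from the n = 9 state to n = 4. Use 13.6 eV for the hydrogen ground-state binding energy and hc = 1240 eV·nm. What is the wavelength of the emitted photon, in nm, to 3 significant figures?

ΔE = 13.60 × (1/4² − 1/9²) = 13.60 × 0.05015 = 0.6821 eV.
λ = hc/ΔE = 1240 / 0.6821 = 1820 nm.
This line belongs to the Brackett series.

1820 nm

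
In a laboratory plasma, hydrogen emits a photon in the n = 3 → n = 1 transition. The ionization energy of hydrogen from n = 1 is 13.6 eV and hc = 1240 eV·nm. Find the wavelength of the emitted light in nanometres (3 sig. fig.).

103 nm

ΔE = 13.60 × (1/1² − 1/3²) = 13.60 × 0.8889 = 12.09 eV.
λ = hc/ΔE = 1240 / 12.09 = 103 nm.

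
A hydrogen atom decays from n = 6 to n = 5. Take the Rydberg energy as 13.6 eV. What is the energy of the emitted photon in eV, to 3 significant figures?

0.166 eV

E_6 = −13.60/36 = −0.3778 eV and E_5 = −13.60/25 = −0.5440 eV.
The photon energy is |E_6 − E_5| = 0.166 eV.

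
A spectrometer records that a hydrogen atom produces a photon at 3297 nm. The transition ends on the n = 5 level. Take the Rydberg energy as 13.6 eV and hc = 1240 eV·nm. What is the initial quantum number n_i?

n_i = 9

The photon energy is ΔE = hc/λ = 1240 / 3297 = 0.3761 eV.
With Z = 1, ΔE = 13.60 × (1/n_f² − 1/n_i²), so 1/n_f² − 1/n_i² = 0.02765.
With n_f = 5: 1/n_i² = 1/25 − 0.02765 = 0.01235, so n_i ≈ 9.00.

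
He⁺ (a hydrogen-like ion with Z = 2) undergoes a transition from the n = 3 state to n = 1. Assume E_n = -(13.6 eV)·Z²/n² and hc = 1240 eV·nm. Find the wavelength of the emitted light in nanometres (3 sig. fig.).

For Z = 2 the level energies scale as Z², so the effective Rydberg energy is 13.6 × 4 = 54.40 eV.
ΔE = 54.40 × (1/1² − 1/3²) = 54.40 × 0.8889 = 48.36 eV.
λ = hc/ΔE = 1240 / 48.36 = 25.6 nm.

25.6 nm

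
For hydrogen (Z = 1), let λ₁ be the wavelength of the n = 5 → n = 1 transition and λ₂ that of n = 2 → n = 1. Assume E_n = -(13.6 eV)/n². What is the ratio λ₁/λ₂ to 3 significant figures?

0.781

λ ∝ 1/ΔE ∝ 1/(1/n_f² − 1/n_i²), and the Z² and hc factors cancel in the ratio.
λ₁/λ₂ = (1/1² − 1/2²)/(1/1² − 1/5²) = 0.7500/0.9600 = 0.781.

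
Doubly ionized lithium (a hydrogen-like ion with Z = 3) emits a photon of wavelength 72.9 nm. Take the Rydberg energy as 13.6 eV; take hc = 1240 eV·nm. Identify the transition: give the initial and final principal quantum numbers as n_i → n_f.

The photon energy is ΔE = hc/λ = 1240 / 72.9 = 17.01 eV.
With Z = 3, ΔE = 122.4 × (1/n_f² − 1/n_i²), so 1/n_f² − 1/n_i² = 0.1390.
Trying n_f = 2 gives 1/n_i² = 0.1110, i.e. n_i ≈ 3; this pair matches.

n_i = 3, n_f = 2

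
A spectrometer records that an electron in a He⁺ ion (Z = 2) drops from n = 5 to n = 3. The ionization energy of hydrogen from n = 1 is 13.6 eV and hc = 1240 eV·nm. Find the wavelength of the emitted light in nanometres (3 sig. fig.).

For Z = 2 the level energies scale as Z², so the effective Rydberg energy is 13.6 × 4 = 54.40 eV.
ΔE = 54.40 × (1/3² − 1/5²) = 54.40 × 0.07111 = 3.868 eV.
λ = hc/ΔE = 1240 / 3.868 = 321 nm.

321 nm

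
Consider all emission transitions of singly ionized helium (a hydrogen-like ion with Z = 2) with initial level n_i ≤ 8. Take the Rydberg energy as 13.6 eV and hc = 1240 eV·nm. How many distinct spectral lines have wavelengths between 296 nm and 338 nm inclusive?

Enumerate all n_i → n_f pairs with 1 ≤ n_f < n_i ≤ 8 and compute λ = 1240 / [13.6·4·(1/n_f² − 1/n_i²)].
Lines falling in [296, 338] nm: 5→3 (320.5 nm).

1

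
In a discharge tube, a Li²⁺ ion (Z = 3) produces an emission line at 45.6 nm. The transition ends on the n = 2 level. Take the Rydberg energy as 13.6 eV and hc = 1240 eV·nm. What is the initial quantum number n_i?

n_i = 6

The photon energy is ΔE = hc/λ = 1240 / 45.6 = 27.19 eV.
With Z = 3, ΔE = 122.4 × (1/n_f² − 1/n_i²), so 1/n_f² − 1/n_i² = 0.2222.
With n_f = 2: 1/n_i² = 1/4 − 0.2222 = 0.02784, so n_i ≈ 5.99.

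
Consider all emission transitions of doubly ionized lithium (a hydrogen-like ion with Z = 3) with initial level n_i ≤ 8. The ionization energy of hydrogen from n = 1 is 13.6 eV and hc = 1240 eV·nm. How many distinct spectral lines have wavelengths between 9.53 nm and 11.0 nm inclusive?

Enumerate all n_i → n_f pairs with 1 ≤ n_f < n_i ≤ 8 and compute λ = 1240 / [13.6·9·(1/n_f² − 1/n_i²)].
Lines falling in [9.53, 11.0] nm: 8→1 (10.29 nm), 7→1 (10.34 nm), 6→1 (10.42 nm), 5→1 (10.55 nm), 4→1 (10.81 nm).

5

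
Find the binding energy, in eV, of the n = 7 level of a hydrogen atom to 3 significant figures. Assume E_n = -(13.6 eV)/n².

0.278 eV

E_7 = −13.60/49 = −0.278 eV, so ionization (to E = 0) requires 0.278 eV.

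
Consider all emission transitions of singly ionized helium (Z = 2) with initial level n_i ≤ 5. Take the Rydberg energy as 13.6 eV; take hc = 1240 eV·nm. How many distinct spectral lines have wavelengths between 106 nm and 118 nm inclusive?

Enumerate all n_i → n_f pairs with 1 ≤ n_f < n_i ≤ 5 and compute λ = 1240 / [13.6·4·(1/n_f² − 1/n_i²)].
Lines falling in [106, 118] nm: 5→2 (108.5 nm).

1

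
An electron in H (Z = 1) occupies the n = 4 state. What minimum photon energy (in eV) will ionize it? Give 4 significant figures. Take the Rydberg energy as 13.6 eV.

E_4 = −13.60/16 = −0.8500 eV, so ionization (to E = 0) requires 0.8500 eV.

0.8500 eV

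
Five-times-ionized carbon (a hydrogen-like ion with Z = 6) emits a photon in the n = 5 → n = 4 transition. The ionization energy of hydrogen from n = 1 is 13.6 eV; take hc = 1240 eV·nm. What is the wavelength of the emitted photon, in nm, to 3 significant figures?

113 nm

For Z = 6 the level energies scale as Z², so the effective Rydberg energy is 13.6 × 36 = 489.6 eV.
ΔE = 489.6 × (1/4² − 1/5²) = 489.6 × 0.02250 = 11.02 eV.
λ = hc/ΔE = 1240 / 11.02 = 113 nm.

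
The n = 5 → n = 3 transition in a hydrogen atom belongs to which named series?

The series is set by the lower level: n_f = 3 is the Paschen series.

Paschen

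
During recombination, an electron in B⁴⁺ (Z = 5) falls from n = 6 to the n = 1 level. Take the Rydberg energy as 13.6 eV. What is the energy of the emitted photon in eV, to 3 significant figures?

The Bohr energies scale as Z², so for Z = 5: E_n = −340.0/n² eV.
E_6 = −340.0/36 = −9.444 eV and E_1 = −340.0/1 = −340.0 eV.
The photon energy is |E_6 − E_1| = 331 eV.

331 eV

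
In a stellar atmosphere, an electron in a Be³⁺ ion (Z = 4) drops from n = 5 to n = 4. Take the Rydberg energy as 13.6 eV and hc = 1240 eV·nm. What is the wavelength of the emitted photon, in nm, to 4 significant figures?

For Z = 4 the level energies scale as Z², so the effective Rydberg energy is 13.6 × 16 = 217.6 eV.
ΔE = 217.6 × (1/4² − 1/5²) = 217.6 × 0.02250 = 4.896 eV.
λ = hc/ΔE = 1240 / 4.896 = 253.3 nm.

253.3 nm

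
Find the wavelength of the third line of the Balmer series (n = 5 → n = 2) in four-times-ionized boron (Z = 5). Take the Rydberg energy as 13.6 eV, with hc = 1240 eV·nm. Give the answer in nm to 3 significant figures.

17.4 nm

The Balmer series terminates on n_f = 2; the third line has n_i = 2+3 = 5.
ΔE = 340.0 × (1/2² − 1/5²) = 71.40 eV.
λ = 1240 / 71.40 = 17.4 nm.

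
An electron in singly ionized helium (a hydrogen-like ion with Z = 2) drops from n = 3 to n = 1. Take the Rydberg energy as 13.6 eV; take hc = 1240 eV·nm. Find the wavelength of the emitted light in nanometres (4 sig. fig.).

25.64 nm

For Z = 2 the level energies scale as Z², so the effective Rydberg energy is 13.6 × 4 = 54.40 eV.
ΔE = 54.40 × (1/1² − 1/3²) = 54.40 × 0.8889 = 48.36 eV.
λ = hc/ΔE = 1240 / 48.36 = 25.64 nm.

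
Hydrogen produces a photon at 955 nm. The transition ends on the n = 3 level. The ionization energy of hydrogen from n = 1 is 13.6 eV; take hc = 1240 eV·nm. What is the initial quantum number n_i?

The photon energy is ΔE = hc/λ = 1240 / 955 = 1.298 eV.
With Z = 1, ΔE = 13.60 × (1/n_f² − 1/n_i²), so 1/n_f² − 1/n_i² = 0.09547.
With n_f = 3: 1/n_i² = 1/9 − 0.09547 = 0.01564, so n_i ≈ 8.00.

n_i = 8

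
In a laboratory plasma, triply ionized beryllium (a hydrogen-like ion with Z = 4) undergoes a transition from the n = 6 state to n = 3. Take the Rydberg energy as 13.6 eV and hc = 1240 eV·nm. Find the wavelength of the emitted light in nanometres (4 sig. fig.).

68.38 nm

For Z = 4 the level energies scale as Z², so the effective Rydberg energy is 13.6 × 16 = 217.6 eV.
ΔE = 217.6 × (1/3² − 1/6²) = 217.6 × 0.08333 = 18.13 eV.
λ = hc/ΔE = 1240 / 18.13 = 68.38 nm.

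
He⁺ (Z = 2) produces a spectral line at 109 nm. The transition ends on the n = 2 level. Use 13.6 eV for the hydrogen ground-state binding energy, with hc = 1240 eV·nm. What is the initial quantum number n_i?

The photon energy is ΔE = hc/λ = 1240 / 109 = 11.38 eV.
With Z = 2, ΔE = 54.40 × (1/n_f² − 1/n_i²), so 1/n_f² − 1/n_i² = 0.2091.
With n_f = 2: 1/n_i² = 1/4 − 0.2091 = 0.04088, so n_i ≈ 4.95.

n_i = 5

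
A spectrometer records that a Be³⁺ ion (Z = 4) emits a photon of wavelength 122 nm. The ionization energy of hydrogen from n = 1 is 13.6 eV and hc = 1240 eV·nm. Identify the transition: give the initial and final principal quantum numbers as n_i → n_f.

The photon energy is ΔE = hc/λ = 1240 / 122 = 10.16 eV.
With Z = 4, ΔE = 217.6 × (1/n_f² − 1/n_i²), so 1/n_f² − 1/n_i² = 0.04671.
Trying n_f = 4 gives 1/n_i² = 0.01579, i.e. n_i ≈ 8; this pair matches.

n_i = 8, n_f = 4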